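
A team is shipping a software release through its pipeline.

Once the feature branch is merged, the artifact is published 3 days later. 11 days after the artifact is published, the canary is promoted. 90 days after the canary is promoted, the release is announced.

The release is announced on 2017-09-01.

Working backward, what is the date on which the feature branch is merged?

The release is announced: Sep 1, 2017.
The canary is promoted: Sep 1, 2017 − 90 days = Jun 3, 2017.
The artifact is published: Jun 3, 2017 − 11 days = May 23, 2017.
The feature branch is merged: May 23, 2017 − 3 days = May 20, 2017.

2017-05-20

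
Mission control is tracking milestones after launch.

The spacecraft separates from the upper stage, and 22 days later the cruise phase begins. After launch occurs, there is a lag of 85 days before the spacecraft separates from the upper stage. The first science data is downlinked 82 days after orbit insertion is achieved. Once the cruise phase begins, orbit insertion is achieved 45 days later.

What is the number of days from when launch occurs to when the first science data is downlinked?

Causal path: launch occurs → the spacecraft separates from the upper stage → the cruise phase begins → orbit insertion is achieved → the first science data is downlinked.
Total delay along the path: 85 + 22 + 45 + 82 = 234 days.

234 days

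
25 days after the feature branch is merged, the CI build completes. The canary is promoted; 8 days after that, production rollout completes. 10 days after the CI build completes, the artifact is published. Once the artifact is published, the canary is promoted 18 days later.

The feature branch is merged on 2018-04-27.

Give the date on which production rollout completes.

2018-06-27

The feature branch is merged: Apr 27, 2018.
The CI build completes: Apr 27, 2018 + 25 days = May 22, 2018.
The artifact is published: May 22, 2018 + 10 days = Jun 1, 2018.
The canary is promoted: Jun 1, 2018 + 18 days = Jun 19, 2018.
Production rollout completes: Jun 19, 2018 + 8 days = Jun 27, 2018.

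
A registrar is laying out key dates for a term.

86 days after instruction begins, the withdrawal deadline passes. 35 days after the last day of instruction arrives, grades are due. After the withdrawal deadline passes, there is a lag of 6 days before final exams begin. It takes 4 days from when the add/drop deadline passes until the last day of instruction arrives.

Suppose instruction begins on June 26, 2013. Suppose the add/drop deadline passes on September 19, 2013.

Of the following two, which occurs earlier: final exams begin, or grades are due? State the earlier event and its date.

Instruction begins: Jun 26, 2013.
The withdrawal deadline passes: Jun 26, 2013 + 86 days = Sep 20, 2013.
Final exams begin: Sep 20, 2013 + 6 days = Sep 26, 2013.
The add/drop deadline passes: Sep 19, 2013.
The last day of instruction arrives: Sep 19, 2013 + 4 days = Sep 23, 2013.
Grades are due: Sep 23, 2013 + 35 days = Oct 28, 2013.
Comparing: final exams begin on Sep 26, 2013 vs grades are due on Oct 28, 2013. Earlier: final exams begin.

Final exams begin — September 26, 2013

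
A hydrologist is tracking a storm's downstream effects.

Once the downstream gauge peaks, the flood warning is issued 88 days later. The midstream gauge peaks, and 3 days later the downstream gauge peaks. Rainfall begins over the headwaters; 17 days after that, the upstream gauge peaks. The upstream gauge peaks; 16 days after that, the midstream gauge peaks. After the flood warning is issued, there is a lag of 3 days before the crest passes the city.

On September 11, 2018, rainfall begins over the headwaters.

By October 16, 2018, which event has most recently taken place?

Rainfall begins over the headwaters: Sep 11, 2018.
The upstream gauge peaks: Sep 11, 2018 + 17 days = Sep 28, 2018.
The midstream gauge peaks: Sep 28, 2018 + 16 days = Oct 14, 2018.
The downstream gauge peaks: Oct 14, 2018 + 3 days = Oct 17, 2018.
The flood warning is issued: Oct 17, 2018 + 88 days = Jan 13, 2019.
The crest passes the city: Jan 13, 2019 + 3 days = Jan 16, 2019.
Oct 16, 2018 falls between when the midstream gauge peaks (Oct 14, 2018) and when the downstream gauge peaks (Oct 17, 2018).

The midstream gauge peaks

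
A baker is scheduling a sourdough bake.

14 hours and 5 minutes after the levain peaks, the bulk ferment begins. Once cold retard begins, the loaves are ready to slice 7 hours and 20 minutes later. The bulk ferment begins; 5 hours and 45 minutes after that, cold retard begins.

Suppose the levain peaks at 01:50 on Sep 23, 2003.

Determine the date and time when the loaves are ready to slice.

The levain peaks: 01:50 Sep 23, 2003.
The bulk ferment begins: 01:50 Sep 23, 2003 + 14h05m = 15:55 Sep 23, 2003.
Cold retard begins: 15:55 Sep 23, 2003 + 5h45m = 21:40 Sep 23, 2003.
The loaves are ready to slice: 21:40 Sep 23, 2003 + 7h20m = 05:00 Sep 24, 2003.

05:00 on Sep 24, 2003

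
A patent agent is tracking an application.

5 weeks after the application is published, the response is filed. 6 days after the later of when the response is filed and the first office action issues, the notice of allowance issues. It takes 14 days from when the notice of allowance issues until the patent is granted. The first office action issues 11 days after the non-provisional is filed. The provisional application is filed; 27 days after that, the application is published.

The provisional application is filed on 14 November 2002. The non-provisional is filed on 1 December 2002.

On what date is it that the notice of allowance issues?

21 January 2003

The provisional application is filed: Nov 14, 2002.
The application is published: Nov 14, 2002 + 27 days = Dec 11, 2002.
The response is filed: Dec 11, 2002 + 5 weeks = Jan 15, 2003.
The non-provisional is filed: Dec 1, 2002.
The first office action issues: Dec 1, 2002 + 11 days = Dec 12, 2002.
Both prerequisites met — the response is filed (Jan 15, 2003), the first office action issues (Dec 12, 2002); the later is Jan 15, 2003.
The notice of allowance issues: Jan 15, 2003 + 6 days = Jan 21, 2003.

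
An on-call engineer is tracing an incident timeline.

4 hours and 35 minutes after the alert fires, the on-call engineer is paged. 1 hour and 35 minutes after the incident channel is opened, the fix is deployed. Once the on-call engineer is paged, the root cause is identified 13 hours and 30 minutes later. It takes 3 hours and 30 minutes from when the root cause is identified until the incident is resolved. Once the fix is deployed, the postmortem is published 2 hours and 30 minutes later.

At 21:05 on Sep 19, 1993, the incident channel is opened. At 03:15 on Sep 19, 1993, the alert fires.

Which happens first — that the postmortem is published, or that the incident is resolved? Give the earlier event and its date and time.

The incident channel is opened: 21:05 Sep 19, 1993.
The fix is deployed: 21:05 Sep 19, 1993 + 1h35m = 22:40 Sep 19, 1993.
The postmortem is published: 22:40 Sep 19, 1993 + 2h30m = 01:10 Sep 20, 1993.
The alert fires: 03:15 Sep 19, 1993.
The on-call engineer is paged: 03:15 Sep 19, 1993 + 4h35m = 07:50 Sep 19, 1993.
The root cause is identified: 07:50 Sep 19, 1993 + 13h30m = 21:20 Sep 19, 1993.
The incident is resolved: 21:20 Sep 19, 1993 + 3h30m = 00:50 Sep 20, 1993.
Comparing: the postmortem is published at 01:10 Sep 20, 1993 vs the incident is resolved at 00:50 Sep 20, 1993. Earlier: the incident is resolved.

The incident is resolved — 00:50 on Sep 20, 1993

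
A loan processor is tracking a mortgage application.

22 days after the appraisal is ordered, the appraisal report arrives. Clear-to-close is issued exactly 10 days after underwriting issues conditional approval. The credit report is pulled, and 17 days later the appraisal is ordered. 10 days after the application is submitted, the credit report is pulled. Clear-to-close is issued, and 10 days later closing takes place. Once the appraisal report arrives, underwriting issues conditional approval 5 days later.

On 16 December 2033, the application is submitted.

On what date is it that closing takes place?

The application is submitted: Dec 16, 2033.
The credit report is pulled: Dec 16, 2033 + 10 days = Dec 26, 2033.
The appraisal is ordered: Dec 26, 2033 + 17 days = Jan 12, 2034.
The appraisal report arrives: Jan 12, 2034 + 22 days = Feb 3, 2034.
Underwriting issues conditional approval: Feb 3, 2034 + 5 days = Feb 8, 2034.
Clear-to-close is issued: Feb 8, 2034 + 10 days = Feb 18, 2034.
Closing takes place: Feb 18, 2034 + 10 days = Feb 28, 2034.

28 February 2034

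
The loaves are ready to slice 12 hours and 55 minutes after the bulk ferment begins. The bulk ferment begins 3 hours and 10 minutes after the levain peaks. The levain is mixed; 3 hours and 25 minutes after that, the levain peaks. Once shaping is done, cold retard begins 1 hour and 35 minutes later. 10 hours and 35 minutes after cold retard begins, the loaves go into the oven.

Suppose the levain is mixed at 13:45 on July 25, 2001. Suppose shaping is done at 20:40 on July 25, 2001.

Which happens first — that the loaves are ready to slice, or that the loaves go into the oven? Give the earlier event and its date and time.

The loaves go into the oven — 08:50 on July 26, 2001

The levain is mixed: 13:45 Jul 25, 2001.
The levain peaks: 13:45 Jul 25, 2001 + 3h25m = 17:10 Jul 25, 2001.
The bulk ferment begins: 17:10 Jul 25, 2001 + 3h10m = 20:20 Jul 25, 2001.
The loaves are ready to slice: 20:20 Jul 25, 2001 + 12h55m = 09:15 Jul 26, 2001.
Shaping is done: 20:40 Jul 25, 2001.
Cold retard begins: 20:40 Jul 25, 2001 + 1h35m = 22:15 Jul 25, 2001.
The loaves go into the oven: 22:15 Jul 25, 2001 + 10h35m = 08:50 Jul 26, 2001.
Comparing: the loaves are ready to slice at 09:15 Jul 26, 2001 vs the loaves go into the oven at 08:50 Jul 26, 2001. Earlier: the loaves go into the oven.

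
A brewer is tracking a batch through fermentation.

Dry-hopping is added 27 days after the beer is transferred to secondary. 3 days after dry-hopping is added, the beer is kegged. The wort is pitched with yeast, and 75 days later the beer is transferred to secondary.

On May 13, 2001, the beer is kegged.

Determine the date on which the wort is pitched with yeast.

January 28, 2001

The beer is kegged: May 13, 2001.
Dry-hopping is added: May 13, 2001 − 3 days = May 10, 2001.
The beer is transferred to secondary: May 10, 2001 − 27 days = Apr 13, 2001.
The wort is pitched with yeast: Apr 13, 2001 − 75 days = Jan 28, 2001.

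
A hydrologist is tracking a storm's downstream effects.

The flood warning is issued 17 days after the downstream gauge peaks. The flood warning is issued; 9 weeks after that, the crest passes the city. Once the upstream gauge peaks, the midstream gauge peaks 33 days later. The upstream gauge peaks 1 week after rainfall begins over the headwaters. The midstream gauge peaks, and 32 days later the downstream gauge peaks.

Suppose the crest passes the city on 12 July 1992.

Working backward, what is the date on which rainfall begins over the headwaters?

11 February 1992

The crest passes the city: Jul 12, 1992.
The flood warning is issued: Jul 12, 1992 − 9 weeks = May 10, 1992.
The downstream gauge peaks: May 10, 1992 − 17 days = Apr 23, 1992.
The midstream gauge peaks: Apr 23, 1992 − 32 days = Mar 22, 1992.
The upstream gauge peaks: Mar 22, 1992 − 33 days = Feb 18, 1992.
Rainfall begins over the headwaters: Feb 18, 1992 − 1 week = Feb 11, 1992.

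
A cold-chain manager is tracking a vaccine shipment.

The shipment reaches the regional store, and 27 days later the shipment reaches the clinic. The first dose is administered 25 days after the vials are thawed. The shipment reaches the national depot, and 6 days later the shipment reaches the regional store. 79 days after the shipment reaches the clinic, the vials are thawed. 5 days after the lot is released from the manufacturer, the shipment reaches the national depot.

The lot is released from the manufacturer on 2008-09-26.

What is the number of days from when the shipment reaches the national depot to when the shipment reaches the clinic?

33 days

Causal path: the shipment reaches the national depot → the shipment reaches the regional store → the shipment reaches the clinic.
Total delay along the path: 6 + 27 = 33 days.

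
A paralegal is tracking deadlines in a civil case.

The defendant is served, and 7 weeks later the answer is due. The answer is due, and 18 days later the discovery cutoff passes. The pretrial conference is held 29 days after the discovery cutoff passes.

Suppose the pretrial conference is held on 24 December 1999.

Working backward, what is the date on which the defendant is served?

19 September 1999

The pretrial conference is held: Dec 24, 1999.
The discovery cutoff passes: Dec 24, 1999 − 29 days = Nov 25, 1999.
The answer is due: Nov 25, 1999 − 18 days = Nov 7, 1999.
The defendant is served: Nov 7, 1999 − 7 weeks = Sep 19, 1999.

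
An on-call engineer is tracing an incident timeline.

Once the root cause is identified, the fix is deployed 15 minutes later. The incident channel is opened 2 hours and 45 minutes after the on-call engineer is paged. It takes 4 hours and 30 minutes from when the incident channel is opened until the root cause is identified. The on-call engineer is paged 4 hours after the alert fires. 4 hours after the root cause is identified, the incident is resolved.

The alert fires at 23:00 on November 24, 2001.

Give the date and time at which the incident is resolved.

The alert fires: 23:00 Nov 24, 2001.
The on-call engineer is paged: 23:00 Nov 24, 2001 + 4h = 03:00 Nov 25, 2001.
The incident channel is opened: 03:00 Nov 25, 2001 + 2h45m = 05:45 Nov 25, 2001.
The root cause is identified: 05:45 Nov 25, 2001 + 4h30m = 10:15 Nov 25, 2001.
The incident is resolved: 10:15 Nov 25, 2001 + 4h = 14:15 Nov 25, 2001.

14:15 on November 25, 2001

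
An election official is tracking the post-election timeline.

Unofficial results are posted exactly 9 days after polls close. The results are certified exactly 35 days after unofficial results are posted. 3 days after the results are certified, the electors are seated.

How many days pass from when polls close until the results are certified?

Causal path: polls close → unofficial results are posted → the results are certified.
Total delay along the path: 9 + 35 = 44 days.

44 days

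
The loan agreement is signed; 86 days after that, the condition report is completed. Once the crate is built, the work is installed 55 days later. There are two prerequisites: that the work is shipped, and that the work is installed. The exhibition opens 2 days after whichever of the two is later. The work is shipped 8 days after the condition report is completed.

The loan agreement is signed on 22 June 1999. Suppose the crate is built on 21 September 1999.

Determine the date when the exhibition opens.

17 November 1999

The loan agreement is signed: Jun 22, 1999.
The condition report is completed: Jun 22, 1999 + 86 days = Sep 16, 1999.
The work is shipped: Sep 16, 1999 + 8 days = Sep 24, 1999.
The crate is built: Sep 21, 1999.
The work is installed: Sep 21, 1999 + 55 days = Nov 15, 1999.
Both prerequisites met — the work is shipped (Sep 24, 1999), the work is installed (Nov 15, 1999); the later is Nov 15, 1999.
The exhibition opens: Nov 15, 1999 + 2 days = Nov 17, 1999.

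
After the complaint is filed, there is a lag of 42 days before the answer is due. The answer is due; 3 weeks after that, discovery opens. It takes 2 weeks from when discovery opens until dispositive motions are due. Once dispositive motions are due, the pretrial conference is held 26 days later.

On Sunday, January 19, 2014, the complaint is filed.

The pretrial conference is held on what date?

The complaint is filed: Jan 19, 2014.
The answer is due: Jan 19, 2014 + 42 days = Mar 2, 2014.
Discovery opens: Mar 2, 2014 + 3 weeks = Mar 23, 2014.
Dispositive motions are due: Mar 23, 2014 + 2 weeks = Apr 6, 2014.
The pretrial conference is held: Apr 6, 2014 + 26 days = May 2, 2014.

Friday, May 2, 2014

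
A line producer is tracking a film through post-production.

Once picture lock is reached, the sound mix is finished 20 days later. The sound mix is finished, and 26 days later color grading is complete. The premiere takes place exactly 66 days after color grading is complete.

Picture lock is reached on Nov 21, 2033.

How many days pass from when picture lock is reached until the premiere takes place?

Causal path: picture lock is reached → the sound mix is finished → color grading is complete → the premiere takes place.
Total delay along the path: 20 + 26 + 66 = 112 days.

112 days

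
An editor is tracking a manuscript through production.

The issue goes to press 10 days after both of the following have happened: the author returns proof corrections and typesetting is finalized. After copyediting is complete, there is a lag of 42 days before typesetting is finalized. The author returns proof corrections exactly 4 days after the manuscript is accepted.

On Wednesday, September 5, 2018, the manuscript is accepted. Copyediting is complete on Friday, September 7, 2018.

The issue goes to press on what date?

The manuscript is accepted: Sep 5, 2018.
The author returns proof corrections: Sep 5, 2018 + 4 days = Sep 9, 2018.
Copyediting is complete: Sep 7, 2018.
Typesetting is finalized: Sep 7, 2018 + 42 days = Oct 19, 2018.
Both prerequisites met — the author returns proof corrections (Sep 9, 2018), typesetting is finalized (Oct 19, 2018); the later is Oct 19, 2018.
The issue goes to press: Oct 19, 2018 + 10 days = Oct 29, 2018.

Monday, October 29, 2018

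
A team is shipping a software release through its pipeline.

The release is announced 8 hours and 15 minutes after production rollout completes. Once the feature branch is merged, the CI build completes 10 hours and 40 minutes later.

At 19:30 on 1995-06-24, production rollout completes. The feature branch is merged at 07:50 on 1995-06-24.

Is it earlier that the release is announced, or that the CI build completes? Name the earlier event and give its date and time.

The CI build completes — 18:30 on 1995-06-24

Production rollout completes: 19:30 Jun 24, 1995.
The release is announced: 19:30 Jun 24, 1995 + 8h15m = 03:45 Jun 25, 1995.
The feature branch is merged: 07:50 Jun 24, 1995.
The CI build completes: 07:50 Jun 24, 1995 + 10h40m = 18:30 Jun 24, 1995.
Comparing: the release is announced at 03:45 Jun 25, 1995 vs the CI build completes at 18:30 Jun 24, 1995. Earlier: the CI build completes.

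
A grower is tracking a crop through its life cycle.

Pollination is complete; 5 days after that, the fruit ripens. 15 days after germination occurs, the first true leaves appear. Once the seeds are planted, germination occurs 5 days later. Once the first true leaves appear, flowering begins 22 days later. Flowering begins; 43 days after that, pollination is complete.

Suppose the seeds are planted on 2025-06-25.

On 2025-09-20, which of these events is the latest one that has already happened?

The seeds are planted: Jun 25, 2025.
Germination occurs: Jun 25, 2025 + 5 days = Jun 30, 2025.
The first true leaves appear: Jun 30, 2025 + 15 days = Jul 15, 2025.
Flowering begins: Jul 15, 2025 + 22 days = Aug 6, 2025.
Pollination is complete: Aug 6, 2025 + 43 days = Sep 18, 2025.
The fruit ripens: Sep 18, 2025 + 5 days = Sep 23, 2025.
Sep 20, 2025 falls between when pollination is complete (Sep 18, 2025) and when the fruit ripens (Sep 23, 2025).

Pollination is complete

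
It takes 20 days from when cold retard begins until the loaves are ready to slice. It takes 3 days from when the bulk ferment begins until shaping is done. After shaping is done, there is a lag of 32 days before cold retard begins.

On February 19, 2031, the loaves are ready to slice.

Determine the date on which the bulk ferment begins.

December 26, 2030

The loaves are ready to slice: Feb 19, 2031.
Cold retard begins: Feb 19, 2031 − 20 days = Jan 30, 2031.
Shaping is done: Jan 30, 2031 − 32 days = Dec 29, 2030.
The bulk ferment begins: Dec 29, 2030 − 3 days = Dec 26, 2030.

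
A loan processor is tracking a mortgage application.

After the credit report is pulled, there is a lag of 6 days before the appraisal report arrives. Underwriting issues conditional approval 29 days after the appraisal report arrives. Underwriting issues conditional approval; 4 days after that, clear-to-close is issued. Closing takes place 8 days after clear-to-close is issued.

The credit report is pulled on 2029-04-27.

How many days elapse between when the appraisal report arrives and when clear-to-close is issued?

33 days

Causal path: the appraisal report arrives → underwriting issues conditional approval → clear-to-close is issued.
Total delay along the path: 29 + 4 = 33 days.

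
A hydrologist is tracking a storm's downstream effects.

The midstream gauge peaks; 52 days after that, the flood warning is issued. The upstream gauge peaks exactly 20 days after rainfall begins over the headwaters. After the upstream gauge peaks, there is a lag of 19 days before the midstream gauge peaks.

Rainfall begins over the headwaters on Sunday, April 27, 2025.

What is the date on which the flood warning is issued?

Sunday, July 27, 2025

Rainfall begins over the headwaters: Apr 27, 2025.
The upstream gauge peaks: Apr 27, 2025 + 20 days = May 17, 2025.
The midstream gauge peaks: May 17, 2025 + 19 days = Jun 5, 2025.
The flood warning is issued: Jun 5, 2025 + 52 days = Jul 27, 2025.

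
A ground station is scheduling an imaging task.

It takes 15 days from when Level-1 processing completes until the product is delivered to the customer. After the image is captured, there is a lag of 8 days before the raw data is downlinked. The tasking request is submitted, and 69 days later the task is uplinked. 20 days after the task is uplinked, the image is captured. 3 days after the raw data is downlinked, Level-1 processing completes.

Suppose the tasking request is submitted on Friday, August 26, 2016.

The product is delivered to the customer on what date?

The tasking request is submitted: Aug 26, 2016.
The task is uplinked: Aug 26, 2016 + 69 days = Nov 3, 2016.
The image is captured: Nov 3, 2016 + 20 days = Nov 23, 2016.
The raw data is downlinked: Nov 23, 2016 + 8 days = Dec 1, 2016.
Level-1 processing completes: Dec 1, 2016 + 3 days = Dec 4, 2016.
The product is delivered to the customer: Dec 4, 2016 + 15 days = Dec 19, 2016.

Monday, December 19, 2016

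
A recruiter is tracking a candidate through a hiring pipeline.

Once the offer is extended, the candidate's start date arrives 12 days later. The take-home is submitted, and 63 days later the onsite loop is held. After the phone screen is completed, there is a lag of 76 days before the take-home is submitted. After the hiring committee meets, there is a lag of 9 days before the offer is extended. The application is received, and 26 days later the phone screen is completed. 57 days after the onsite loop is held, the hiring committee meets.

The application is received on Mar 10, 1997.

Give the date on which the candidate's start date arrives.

The application is received: Mar 10, 1997.
The phone screen is completed: Mar 10, 1997 + 26 days = Apr 5, 1997.
The take-home is submitted: Apr 5, 1997 + 76 days = Jun 20, 1997.
The onsite loop is held: Jun 20, 1997 + 63 days = Aug 22, 1997.
The hiring committee meets: Aug 22, 1997 + 57 days = Oct 18, 1997.
The offer is extended: Oct 18, 1997 + 9 days = Oct 27, 1997.
The candidate's start date arrives: Oct 27, 1997 + 12 days = Nov 8, 1997.

Nov 8, 1997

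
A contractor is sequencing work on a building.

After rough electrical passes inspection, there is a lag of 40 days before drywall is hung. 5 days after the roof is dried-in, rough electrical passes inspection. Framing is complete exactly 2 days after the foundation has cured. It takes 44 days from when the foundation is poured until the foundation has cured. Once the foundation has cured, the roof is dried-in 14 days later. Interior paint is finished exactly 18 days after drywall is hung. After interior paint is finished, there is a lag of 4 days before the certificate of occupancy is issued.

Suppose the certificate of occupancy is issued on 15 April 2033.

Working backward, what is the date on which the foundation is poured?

The certificate of occupancy is issued: Apr 15, 2033.
Interior paint is finished: Apr 15, 2033 − 4 days = Apr 11, 2033.
Drywall is hung: Apr 11, 2033 − 18 days = Mar 24, 2033.
Rough electrical passes inspection: Mar 24, 2033 − 40 days = Feb 12, 2033.
The roof is dried-in: Feb 12, 2033 − 5 days = Feb 7, 2033.
The foundation has cured: Feb 7, 2033 − 14 days = Jan 24, 2033.
The foundation is poured: Jan 24, 2033 − 44 days = Dec 11, 2032.

11 December 2032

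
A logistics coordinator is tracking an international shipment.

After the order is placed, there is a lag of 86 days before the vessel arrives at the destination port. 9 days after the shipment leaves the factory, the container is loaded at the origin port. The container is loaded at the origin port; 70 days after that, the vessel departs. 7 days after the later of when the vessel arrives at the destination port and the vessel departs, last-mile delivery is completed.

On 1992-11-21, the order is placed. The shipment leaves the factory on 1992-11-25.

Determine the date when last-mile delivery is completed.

1993-02-22

The order is placed: Nov 21, 1992.
The vessel arrives at the destination port: Nov 21, 1992 + 86 days = Feb 15, 1993.
The shipment leaves the factory: Nov 25, 1992.
The container is loaded at the origin port: Nov 25, 1992 + 9 days = Dec 4, 1992.
The vessel departs: Dec 4, 1992 + 70 days = Feb 12, 1993.
Both prerequisites met — the vessel arrives at the destination port (Feb 15, 1993), the vessel departs (Feb 12, 1993); the later is Feb 15, 1993.
Last-mile delivery is completed: Feb 15, 1993 + 7 days = Feb 22, 1993.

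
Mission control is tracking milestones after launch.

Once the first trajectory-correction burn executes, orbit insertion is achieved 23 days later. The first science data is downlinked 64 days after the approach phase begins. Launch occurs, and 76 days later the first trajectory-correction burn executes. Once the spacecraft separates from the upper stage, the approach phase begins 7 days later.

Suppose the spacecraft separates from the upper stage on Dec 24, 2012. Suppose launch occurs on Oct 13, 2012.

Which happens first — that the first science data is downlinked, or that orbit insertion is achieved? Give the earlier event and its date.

The spacecraft separates from the upper stage: Dec 24, 2012.
The approach phase begins: Dec 24, 2012 + 7 days = Dec 31, 2012.
The first science data is downlinked: Dec 31, 2012 + 64 days = Mar 5, 2013.
Launch occurs: Oct 13, 2012.
The first trajectory-correction burn executes: Oct 13, 2012 + 76 days = Dec 28, 2012.
Orbit insertion is achieved: Dec 28, 2012 + 23 days = Jan 20, 2013.
Comparing: the first science data is downlinked on Mar 5, 2013 vs orbit insertion is achieved on Jan 20, 2013. Earlier: orbit insertion is achieved.

Orbit insertion is achieved — Jan 20, 2013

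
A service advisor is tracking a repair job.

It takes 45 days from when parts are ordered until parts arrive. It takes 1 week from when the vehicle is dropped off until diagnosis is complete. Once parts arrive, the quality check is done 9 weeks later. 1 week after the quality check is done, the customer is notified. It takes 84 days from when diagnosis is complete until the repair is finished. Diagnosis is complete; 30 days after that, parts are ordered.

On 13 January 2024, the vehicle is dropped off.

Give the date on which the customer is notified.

13 June 2024

The vehicle is dropped off: Jan 13, 2024.
Diagnosis is complete: Jan 13, 2024 + 1 week = Jan 20, 2024.
Parts are ordered: Jan 20, 2024 + 30 days = Feb 19, 2024.
Parts arrive: Feb 19, 2024 + 45 days = Apr 4, 2024.
The quality check is done: Apr 4, 2024 + 9 weeks = Jun 6, 2024.
The customer is notified: Jun 6, 2024 + 1 week = Jun 13, 2024.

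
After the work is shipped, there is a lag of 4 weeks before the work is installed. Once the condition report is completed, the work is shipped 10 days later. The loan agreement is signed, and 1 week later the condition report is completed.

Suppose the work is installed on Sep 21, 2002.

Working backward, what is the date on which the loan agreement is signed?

The work is installed: Sep 21, 2002.
The work is shipped: Sep 21, 2002 − 4 weeks = Aug 24, 2002.
The condition report is completed: Aug 24, 2002 − 10 days = Aug 14, 2002.
The loan agreement is signed: Aug 14, 2002 − 1 week = Aug 7, 2002.

Aug 7, 2002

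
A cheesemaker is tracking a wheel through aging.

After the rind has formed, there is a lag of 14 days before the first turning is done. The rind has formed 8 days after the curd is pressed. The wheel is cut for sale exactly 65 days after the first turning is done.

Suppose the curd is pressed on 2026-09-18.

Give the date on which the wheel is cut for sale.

2026-12-14

The curd is pressed: Sep 18, 2026.
The rind has formed: Sep 18, 2026 + 8 days = Sep 26, 2026.
The first turning is done: Sep 26, 2026 + 14 days = Oct 10, 2026.
The wheel is cut for sale: Oct 10, 2026 + 65 days = Dec 14, 2026.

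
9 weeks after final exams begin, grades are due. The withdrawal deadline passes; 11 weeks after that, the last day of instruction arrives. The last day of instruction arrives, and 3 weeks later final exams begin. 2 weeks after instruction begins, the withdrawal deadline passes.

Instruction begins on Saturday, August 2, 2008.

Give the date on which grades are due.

Saturday, January 24, 2009

Instruction begins: Aug 2, 2008.
The withdrawal deadline passes: Aug 2, 2008 + 2 weeks = Aug 16, 2008.
The last day of instruction arrives: Aug 16, 2008 + 11 weeks = Nov 1, 2008.
Final exams begin: Nov 1, 2008 + 3 weeks = Nov 22, 2008.
Grades are due: Nov 22, 2008 + 9 weeks = Jan 24, 2009.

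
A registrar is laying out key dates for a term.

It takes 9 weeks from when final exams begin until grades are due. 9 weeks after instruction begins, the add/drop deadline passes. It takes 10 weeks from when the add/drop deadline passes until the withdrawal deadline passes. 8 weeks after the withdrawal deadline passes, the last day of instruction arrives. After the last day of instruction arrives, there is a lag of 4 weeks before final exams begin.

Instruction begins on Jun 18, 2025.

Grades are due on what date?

Mar 25, 2026

Instruction begins: Jun 18, 2025.
The add/drop deadline passes: Jun 18, 2025 + 9 weeks = Aug 20, 2025.
The withdrawal deadline passes: Aug 20, 2025 + 10 weeks = Oct 29, 2025.
The last day of instruction arrives: Oct 29, 2025 + 8 weeks = Dec 24, 2025.
Final exams begin: Dec 24, 2025 + 4 weeks = Jan 21, 2026.
Grades are due: Jan 21, 2026 + 9 weeks = Mar 25, 2026.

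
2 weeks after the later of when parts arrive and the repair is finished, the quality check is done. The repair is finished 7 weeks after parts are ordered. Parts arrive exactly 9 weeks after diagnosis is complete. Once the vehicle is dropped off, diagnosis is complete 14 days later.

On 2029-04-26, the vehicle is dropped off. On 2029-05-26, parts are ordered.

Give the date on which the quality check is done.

2029-07-28

The vehicle is dropped off: Apr 26, 2029.
Diagnosis is complete: Apr 26, 2029 + 14 days = May 10, 2029.
Parts arrive: May 10, 2029 + 9 weeks = Jul 12, 2029.
Parts are ordered: May 26, 2029.
The repair is finished: May 26, 2029 + 7 weeks = Jul 14, 2029.
Both prerequisites met — parts arrive (Jul 12, 2029), the repair is finished (Jul 14, 2029); the later is Jul 14, 2029.
The quality check is done: Jul 14, 2029 + 2 weeks = Jul 28, 2029.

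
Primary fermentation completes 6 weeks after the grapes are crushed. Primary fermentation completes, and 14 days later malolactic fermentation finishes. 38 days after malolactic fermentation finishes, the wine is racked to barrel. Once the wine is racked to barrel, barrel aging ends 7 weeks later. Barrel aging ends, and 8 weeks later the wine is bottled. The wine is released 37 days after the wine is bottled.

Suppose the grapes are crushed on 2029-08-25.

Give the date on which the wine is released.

The grapes are crushed: Aug 25, 2029.
Primary fermentation completes: Aug 25, 2029 + 6 weeks = Oct 6, 2029.
Malolactic fermentation finishes: Oct 6, 2029 + 14 days = Oct 20, 2029.
The wine is racked to barrel: Oct 20, 2029 + 38 days = Nov 27, 2029.
Barrel aging ends: Nov 27, 2029 + 7 weeks = Jan 15, 2030.
The wine is bottled: Jan 15, 2030 + 8 weeks = Mar 12, 2030.
The wine is released: Mar 12, 2030 + 37 days = Apr 18, 2030.

2030-04-18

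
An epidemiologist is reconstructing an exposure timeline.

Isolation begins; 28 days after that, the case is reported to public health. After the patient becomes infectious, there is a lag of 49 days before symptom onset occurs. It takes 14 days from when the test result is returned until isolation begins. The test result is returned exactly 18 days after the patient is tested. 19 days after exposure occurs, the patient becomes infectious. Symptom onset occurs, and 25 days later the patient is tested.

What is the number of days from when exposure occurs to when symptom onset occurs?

Causal path: exposure occurs → the patient becomes infectious → symptom onset occurs.
Total delay along the path: 19 + 49 = 68 days.

68 days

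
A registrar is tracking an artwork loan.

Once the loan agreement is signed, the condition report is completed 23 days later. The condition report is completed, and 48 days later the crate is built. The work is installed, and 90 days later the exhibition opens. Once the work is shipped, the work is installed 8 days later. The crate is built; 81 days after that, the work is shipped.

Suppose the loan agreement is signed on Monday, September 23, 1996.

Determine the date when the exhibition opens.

The loan agreement is signed: Sep 23, 1996.
The condition report is completed: Sep 23, 1996 + 23 days = Oct 16, 1996.
The crate is built: Oct 16, 1996 + 48 days = Dec 3, 1996.
The work is shipped: Dec 3, 1996 + 81 days = Feb 22, 1997.
The work is installed: Feb 22, 1997 + 8 days = Mar 2, 1997.
The exhibition opens: Mar 2, 1997 + 90 days = May 31, 1997.

Saturday, May 31, 1997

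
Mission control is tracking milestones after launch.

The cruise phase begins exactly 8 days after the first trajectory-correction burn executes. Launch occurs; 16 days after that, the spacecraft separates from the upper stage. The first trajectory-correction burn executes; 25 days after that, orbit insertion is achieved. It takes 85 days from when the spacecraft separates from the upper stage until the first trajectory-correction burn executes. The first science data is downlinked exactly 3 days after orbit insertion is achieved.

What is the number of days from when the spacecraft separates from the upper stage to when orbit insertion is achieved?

Causal path: the spacecraft separates from the upper stage → the first trajectory-correction burn executes → orbit insertion is achieved.
Total delay along the path: 85 + 25 = 110 days.

110 days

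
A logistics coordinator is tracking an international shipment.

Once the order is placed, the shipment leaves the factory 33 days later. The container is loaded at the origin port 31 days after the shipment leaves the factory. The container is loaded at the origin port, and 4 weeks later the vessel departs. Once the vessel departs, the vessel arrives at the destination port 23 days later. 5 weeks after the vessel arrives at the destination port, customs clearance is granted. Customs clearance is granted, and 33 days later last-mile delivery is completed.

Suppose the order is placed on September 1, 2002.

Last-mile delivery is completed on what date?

March 3, 2003

The order is placed: Sep 1, 2002.
The shipment leaves the factory: Sep 1, 2002 + 33 days = Oct 4, 2002.
The container is loaded at the origin port: Oct 4, 2002 + 31 days = Nov 4, 2002.
The vessel departs: Nov 4, 2002 + 4 weeks = Dec 2, 2002.
The vessel arrives at the destination port: Dec 2, 2002 + 23 days = Dec 25, 2002.
Customs clearance is granted: Dec 25, 2002 + 5 weeks = Jan 29, 2003.
Last-mile delivery is completed: Jan 29, 2003 + 33 days = Mar 3, 2003.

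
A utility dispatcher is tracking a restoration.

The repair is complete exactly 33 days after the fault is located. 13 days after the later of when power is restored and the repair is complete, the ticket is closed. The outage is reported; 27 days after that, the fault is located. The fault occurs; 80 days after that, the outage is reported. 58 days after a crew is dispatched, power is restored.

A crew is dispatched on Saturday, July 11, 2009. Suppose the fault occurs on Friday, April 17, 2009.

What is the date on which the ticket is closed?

Sunday, September 20, 2009

A crew is dispatched: Jul 11, 2009.
Power is restored: Jul 11, 2009 + 58 days = Sep 7, 2009.
The fault occurs: Apr 17, 2009.
The outage is reported: Apr 17, 2009 + 80 days = Jul 6, 2009.
The fault is located: Jul 6, 2009 + 27 days = Aug 2, 2009.
The repair is complete: Aug 2, 2009 + 33 days = Sep 4, 2009.
Both prerequisites met — power is restored (Sep 7, 2009), the repair is complete (Sep 4, 2009); the later is Sep 7, 2009.
The ticket is closed: Sep 7, 2009 + 13 days = Sep 20, 2009.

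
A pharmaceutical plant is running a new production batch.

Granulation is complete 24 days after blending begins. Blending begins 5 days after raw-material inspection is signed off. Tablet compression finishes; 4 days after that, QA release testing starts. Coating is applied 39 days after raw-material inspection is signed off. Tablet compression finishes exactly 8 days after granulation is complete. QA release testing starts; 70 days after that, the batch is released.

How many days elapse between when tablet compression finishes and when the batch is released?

74 days

Causal path: tablet compression finishes → QA release testing starts → the batch is released.
Total delay along the path: 4 + 70 = 74 days.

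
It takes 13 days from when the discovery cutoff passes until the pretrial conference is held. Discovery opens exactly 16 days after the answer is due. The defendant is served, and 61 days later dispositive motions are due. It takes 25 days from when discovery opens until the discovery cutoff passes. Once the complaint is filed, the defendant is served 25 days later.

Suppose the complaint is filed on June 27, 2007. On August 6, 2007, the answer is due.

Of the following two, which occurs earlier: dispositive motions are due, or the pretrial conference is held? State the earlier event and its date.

Dispositive motions are due — September 21, 2007

The complaint is filed: Jun 27, 2007.
The defendant is served: Jun 27, 2007 + 25 days = Jul 22, 2007.
Dispositive motions are due: Jul 22, 2007 + 61 days = Sep 21, 2007.
The answer is due: Aug 6, 2007.
Discovery opens: Aug 6, 2007 + 16 days = Aug 22, 2007.
The discovery cutoff passes: Aug 22, 2007 + 25 days = Sep 16, 2007.
The pretrial conference is held: Sep 16, 2007 + 13 days = Sep 29, 2007.
Comparing: dispositive motions are due on Sep 21, 2007 vs the pretrial conference is held on Sep 29, 2007. Earlier: dispositive motions are due.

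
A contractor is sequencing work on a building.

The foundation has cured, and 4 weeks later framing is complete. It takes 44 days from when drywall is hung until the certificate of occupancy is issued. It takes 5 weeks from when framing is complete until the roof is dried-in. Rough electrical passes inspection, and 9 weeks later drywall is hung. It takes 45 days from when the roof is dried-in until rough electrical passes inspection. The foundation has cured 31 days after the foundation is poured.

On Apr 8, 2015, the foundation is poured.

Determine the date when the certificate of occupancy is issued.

The foundation is poured: Apr 8, 2015.
The foundation has cured: Apr 8, 2015 + 31 days = May 9, 2015.
Framing is complete: May 9, 2015 + 4 weeks = Jun 6, 2015.
The roof is dried-in: Jun 6, 2015 + 5 weeks = Jul 11, 2015.
Rough electrical passes inspection: Jul 11, 2015 + 45 days = Aug 25, 2015.
Drywall is hung: Aug 25, 2015 + 9 weeks = Oct 27, 2015.
The certificate of occupancy is issued: Oct 27, 2015 + 44 days = Dec 10, 2015.

Dec 10, 2015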